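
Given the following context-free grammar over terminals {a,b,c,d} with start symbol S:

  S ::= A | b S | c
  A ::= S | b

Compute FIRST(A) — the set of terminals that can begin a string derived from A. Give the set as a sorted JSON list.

FIRST sets, iterate to fixpoint:
round 1:
  A via A→b: +{b}
  S via S→A: +{b}
  S via S→c: +{c}
  FIRST[S]={b,c}  FIRST[A]={b}
round 2:
  A via A→S: +{c}
  FIRST[S]={b,c}  FIRST[A]={b,c}
round 3: — fixpoint
  FIRST[S]={b,c}  FIRST[A]={b,c}

FIRST(A) = ["b", "c"]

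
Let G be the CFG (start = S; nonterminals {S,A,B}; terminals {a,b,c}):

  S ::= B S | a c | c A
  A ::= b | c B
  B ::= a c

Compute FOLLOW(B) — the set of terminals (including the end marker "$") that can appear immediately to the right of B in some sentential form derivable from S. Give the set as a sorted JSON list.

FIRST iteration:
iter 1:
  A via A→b: +{b}
  A via A→c B: +{c}
  B via B→a c: +{a}
  S via S→B S: +{a}
  S via S→c A: +{c}
  FIRST(S)={a,c}  FIRST(A)={b,c}  FIRST(B)={a}
iter 2: done
  FIRST(S)={a,c}  FIRST(A)={b,c}  FIRST(B)={a}

FOLLOW sets:
initialize: $ ∈ FOLLOW(S)
iter 1:
  S→B S: FOLLOW(B) ⊇ FIRST(S) = {a,c}; new: +{a,c}
  S→c A: FOLLOW(A) ⊇ FOLLOW(S) ⊇ {$}; new: +{$}
  FOLLOW(S)={$}  FOLLOW(A)={$}  FOLLOW(B)={a,c}
iter 2:
  A→c B: FOLLOW(B) ⊇ FOLLOW(A) ⊇ {$}; new: +{$}
  FOLLOW(S)={$}  FOLLOW(A)={$}  FOLLOW(B)={$,a,c}
iter 3: (stable)
  FOLLOW(S)={$}  FOLLOW(A)={$}  FOLLOW(B)={$,a,c}

FOLLOW(B) = ["$", "a", "c"]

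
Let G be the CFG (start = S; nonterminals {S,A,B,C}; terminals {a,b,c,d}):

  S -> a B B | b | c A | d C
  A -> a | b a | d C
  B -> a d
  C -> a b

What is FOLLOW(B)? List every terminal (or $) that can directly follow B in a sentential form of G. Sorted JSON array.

FIRST iteration:
pass 1:
  A via A→a: +{a}
  A via A→b a: +{b}
  A via A→d C: +{d}
  B via B→a d: +{a}
  C via C→a b: +{a}
  S via S→a B B: +{a}
  S via S→b: +{b}
  S via S→c A: +{c}
  S via S→d C: +{d}
  FIRST[S]={a,b,c,d}  FIRST[A]={a,b,d}  FIRST[B]={a}  FIRST[C]={a}
pass 2: (stable)
  FIRST[S]={a,b,c,d}  FIRST[A]={a,b,d}  FIRST[B]={a}  FIRST[C]={a}

FOLLOW sets:
seed FOLLOW(S) with $
round 1:
  S→a B B: FOLLOW(B) ⊇ FIRST(B) = {a}; new: +{a}
  S→a B B: FOLLOW(B) ⊇ FOLLOW(S) ⊇ {$}; new: +{$}
  S→c A: FOLLOW(A) ⊇ FOLLOW(S) ⊇ {$}; new: +{$}
  S→d C: FOLLOW(C) ⊇ FOLLOW(S) ⊇ {$}; new: +{$}
  FOLLOW(S)={$}  FOLLOW(A)={$}  FOLLOW(B)={$,a}  FOLLOW(C)={$}
round 2: done
  FOLLOW(S)={$}  FOLLOW(A)={$}  FOLLOW(B)={$,a}  FOLLOW(C)={$}

FOLLOW(B) = ["$", "a"]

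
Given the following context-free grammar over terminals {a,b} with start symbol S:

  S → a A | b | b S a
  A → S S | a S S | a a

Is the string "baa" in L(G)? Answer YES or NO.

Convert to CNF:
  S -> T0 A | T1 X3 | b
  A -> S S | T0 T0 | T0 X2
  T0 -> a
  T1 -> b
  X2 -> S S
  X3 -> S T0

CYK table (by increasing span):
  T[0,0] 'b' = {S,T1}  orig:{S}
  T[1,1] 'a' = {T0}  orig:{}
  T[2,2] 'a' = {T0}  orig:{}
  T[0,1] 'ba' = {X3}  orig:{}
  T[1,2] 'aa' = {A}
  T[0,2] 'baa' = ∅

S ∉ T[0,2] ⇒ NO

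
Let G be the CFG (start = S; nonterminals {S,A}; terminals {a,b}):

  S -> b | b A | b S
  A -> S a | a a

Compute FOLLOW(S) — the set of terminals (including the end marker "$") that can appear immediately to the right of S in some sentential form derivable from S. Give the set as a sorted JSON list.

FIRST iteration:
iter 1:
  A via A→a a: +{a}
  S via S→b: +{b}
  FIRST(S)={b}  FIRST(A)={a}
iter 2:
  A via A→S a: +{b}
  FIRST(S)={b}  FIRST(A)={a,b}
iter 3: (no change)
  FIRST(S)={b}  FIRST(A)={a,b}

FOLLOW iteration:
FOLLOW(S) := {$}
[1]
  A→S a: FOLLOW(S) ⊇ FIRST(a) = {a}; new: +{a}
  S→b A: FOLLOW(A) ⊇ FOLLOW(S) ⊇ {$,a}; new: +{$,a}
  FOLLOW(S)={$,a}  FOLLOW(A)={$,a}
[2] done
  FOLLOW(S)={$,a}  FOLLOW(A)={$,a}

FOLLOW(S) = ["$", "a"]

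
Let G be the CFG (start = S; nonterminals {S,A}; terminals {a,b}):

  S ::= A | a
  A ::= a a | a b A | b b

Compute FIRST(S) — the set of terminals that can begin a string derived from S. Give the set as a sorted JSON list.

FIRST iteration:
round 1:
  A via A→a a: +{a}
  A via A→b b: +{b}
  S via S→A: +{a,b}
  FIRST(S)={a,b}  FIRST(A)={a,b}
round 2: (stable)
  FIRST(S)={a,b}  FIRST(A)={a,b}

FIRST(S) = ["a", "b"]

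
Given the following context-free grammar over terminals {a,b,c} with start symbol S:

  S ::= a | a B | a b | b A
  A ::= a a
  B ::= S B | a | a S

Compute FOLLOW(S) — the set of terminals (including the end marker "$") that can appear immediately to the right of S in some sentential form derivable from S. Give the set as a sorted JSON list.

FIRST iteration:
iter 1:
  A via A→a a: +{a}
  B via B→a: +{a}
  S via S→a: +{a}
  S via S→b A: +{b}
  FIRST(S)={a,b}  FIRST(A)={a}  FIRST(B)={a}
iter 2:
  B via B→S B: +{b}
  FIRST(S)={a,b}  FIRST(A)={a}  FIRST(B)={a,b}
iter 3: (no change)
  FIRST(S)={a,b}  FIRST(A)={a}  FIRST(B)={a,b}

FOLLOW sets:
seed FOLLOW(S) with $
[1]
  B→S B: FOLLOW(S) ⊇ FIRST(B) = {a,b}; new: +{a,b}
  S→a B: FOLLOW(B) ⊇ FOLLOW(S) ⊇ {$,a,b}; new: +{$,a,b}
  S→b A: FOLLOW(A) ⊇ FOLLOW(S) ⊇ {$,a,b}; new: +{$,a,b}
  FOLLOW(S)={$,a,b}  FOLLOW(A)={$,a,b}  FOLLOW(B)={$,a,b}
[2] (no change)
  FOLLOW(S)={$,a,b}  FOLLOW(A)={$,a,b}  FOLLOW(B)={$,a,b}

FOLLOW(S) = ["$", "a", "b"]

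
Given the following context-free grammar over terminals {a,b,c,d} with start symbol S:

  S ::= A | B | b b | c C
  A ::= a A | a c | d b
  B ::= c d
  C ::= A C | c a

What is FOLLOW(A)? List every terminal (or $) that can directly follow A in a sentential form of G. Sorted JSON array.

FIRST sets, iterate to fixpoint:
[1]
  A via A→a A: +{a}
  A via A→d b: +{d}
  B via B→c d: +{c}
  C via C→A C: +{a,d}
  C via C→c a: +{c}
  S via S→A: +{a,d}
  S via S→B: +{c}
  S via S→b b: +{b}
  S: {a,b,c,d}  A: {a,d}  B: {c}  C: {a,c,d}
[2] — fixpoint
  S: {a,b,c,d}  A: {a,d}  B: {c}  C: {a,c,d}

Compute FOLLOW by fixpoint:
FOLLOW(S) := {$}
round 1:
  C→A C: FOLLOW(A) ⊇ FIRST(C) = {a,c,d}; new: +{a,c,d}
  S→A: FOLLOW(A) ⊇ FOLLOW(S) ⊇ {$}; new: +{$}
  S→B: FOLLOW(B) ⊇ FOLLOW(S) ⊇ {$}; new: +{$}
  S→c C: FOLLOW(C) ⊇ FOLLOW(S) ⊇ {$}; new: +{$}
  FOLLOW[S]={$}  FOLLOW[A]={$,a,c,d}  FOLLOW[B]={$}  FOLLOW[C]={$}
round 2: done
  FOLLOW[S]={$}  FOLLOW[A]={$,a,c,d}  FOLLOW[B]={$}  FOLLOW[C]={$}

FOLLOW(A) = ["$", "a", "c", "d"]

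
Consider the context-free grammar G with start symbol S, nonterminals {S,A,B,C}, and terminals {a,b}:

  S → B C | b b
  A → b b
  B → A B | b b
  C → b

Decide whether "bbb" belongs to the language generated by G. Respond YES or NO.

Convert to CNF:
  S -> B C | T0 T0
  A -> T0 T0
  B -> A B | T0 T0
  C -> b
  T0 -> b

Fill CYK table bottom-up:
  T[0,0] 'b' = {C,T0}  orig:{C}
  T[1,1] 'b' = {C,T0}  orig:{C}
  T[2,2] 'b' = {C,T0}  orig:{C}
  T[0,1] 'bb' = {A,B,S}
  T[1,2] 'bb' = {A,B,S}
  T[0,2] 'bbb' = {S}

S ∈ T[0,2] ⇒ YES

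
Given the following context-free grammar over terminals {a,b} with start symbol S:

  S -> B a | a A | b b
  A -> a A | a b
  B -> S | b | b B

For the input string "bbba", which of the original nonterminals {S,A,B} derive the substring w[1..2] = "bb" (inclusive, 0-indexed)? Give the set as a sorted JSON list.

CNF form of G:
  S -> B T0 | T0 A | T1 T1
  A -> T0 A | T0 T1
  B -> B T0 | T0 A | T1 B | T1 T1 | b
  T0 -> a
  T1 -> b

CYK table (by increasing span) (cells [i..j] with 1 ≤ i ≤ j ≤ 2 only):
  T[1,1] 'b' = {B,T1}  orig:{B}
  T[2,2] 'b' = {B,T1}  orig:{B}
  T[1,2] 'bb' = {B,S}

Original NTs in T[1,2] deriving "bb": ["B", "S"]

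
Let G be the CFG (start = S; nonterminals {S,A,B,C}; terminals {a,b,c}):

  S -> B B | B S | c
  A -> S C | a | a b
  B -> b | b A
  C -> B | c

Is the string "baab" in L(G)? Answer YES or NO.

Convert to CNF:
  S -> B B | B S | c
  A -> S C | T0 T1 | a
  B -> T1 A | b
  C -> T1 A | b | c
  T0 -> a
  T1 -> b

Fill CYK table bottom-up:
  [0..0]={B,C,T1}  "b"  orig:{B,C}
  [1..1]={A,T0}  "a"  orig:{A}
  [2..2]={A,T0}  "a"  orig:{A}
  [3..3]={B,C,T1}  "b"  orig:{B,C}
  [0..1]={B,C}  "ba"
  [1..2]=∅  "aa"
  [2..3]={A}  "ab"
  [0..2]=∅  "baa"
  [1..3]=∅  "aab"
  [0..3]=∅  "baab"

S ∉ T[0,3] ⇒ NO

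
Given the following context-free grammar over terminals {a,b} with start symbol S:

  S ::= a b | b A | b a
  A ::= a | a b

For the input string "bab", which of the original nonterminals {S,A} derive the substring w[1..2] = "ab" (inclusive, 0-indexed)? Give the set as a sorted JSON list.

Convert to CNF:
  S -> T0 T1 | T1 A | T1 T0
  A -> T0 T1 | a
  T0 -> a
  T1 -> b

Fill CYK table bottom-up, restricted to cells inside w[1..2]:
  cell(1,1) a: {A,T0}  orig:{A}
  cell(2,2) b: {T1}  orig:{}
  cell(1,2) ab: {A,S}

Original NTs in T[1,2] deriving "ab": ["A", "S"]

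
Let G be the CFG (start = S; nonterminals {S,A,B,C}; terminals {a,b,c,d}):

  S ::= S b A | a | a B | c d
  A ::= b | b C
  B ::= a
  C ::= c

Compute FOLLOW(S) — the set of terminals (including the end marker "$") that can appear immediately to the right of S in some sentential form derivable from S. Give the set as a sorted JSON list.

FIRST iteration:
pass 1:
  A via A→b: +{b}
  B via B→a: +{a}
  C via C→c: +{c}
  S via S→a: +{a}
  S via S→c d: +{c}
  FIRST[S]={a,c}  FIRST[A]={b}  FIRST[B]={a}  FIRST[C]={c}
pass 2: done
  FIRST[S]={a,c}  FIRST[A]={b}  FIRST[B]={a}  FIRST[C]={c}

FOLLOW sets:
initialize: $ ∈ FOLLOW(S)
[1]
  S→S b A: FOLLOW(S) ⊇ FIRST(b) = {b}; new: +{b}
  S→S b A: FOLLOW(A) ⊇ FOLLOW(S) ⊇ {$,b}; new: +{$,b}
  S→a B: FOLLOW(B) ⊇ FOLLOW(S) ⊇ {$,b}; new: +{$,b}
  FOLLOW(S)={$,b}  FOLLOW(A)={$,b}  FOLLOW(B)={$,b}  FOLLOW(C)={}
[2]
  A→b C: FOLLOW(C) ⊇ FOLLOW(A) ⊇ {$,b}; new: +{$,b}
  FOLLOW(S)={$,b}  FOLLOW(A)={$,b}  FOLLOW(B)={$,b}  FOLLOW(C)={$,b}
[3] (stable)
  FOLLOW(S)={$,b}  FOLLOW(A)={$,b}  FOLLOW(B)={$,b}  FOLLOW(C)={$,b}

FOLLOW(S) = ["$", "b"]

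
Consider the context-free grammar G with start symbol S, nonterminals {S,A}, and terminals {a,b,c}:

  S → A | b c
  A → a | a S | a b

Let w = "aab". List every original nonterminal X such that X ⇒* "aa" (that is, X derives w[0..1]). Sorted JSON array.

Convert to CNF:
  S -> T0 S | T0 T1 | T1 T2 | a
  A -> T0 S | T0 T1 | a
  T0 -> a
  T1 -> b
  T2 -> c

Fill CYK table bottom-up, restricted to cells inside w[0..1]:
  cell(0,0) a: {A,S,T0}  orig:{A,S}
  cell(1,1) a: {A,S,T0}  orig:{A,S}
  cell(0,1) aa: {A,S}

Original NTs in T[0,1] deriving "aa": ["A", "S"]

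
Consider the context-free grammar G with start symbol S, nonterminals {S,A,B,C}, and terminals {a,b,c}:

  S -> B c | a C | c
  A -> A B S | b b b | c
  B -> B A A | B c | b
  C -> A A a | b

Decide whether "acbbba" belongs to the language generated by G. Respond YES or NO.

Convert to CNF:
  S -> B T1 | T2 C | c
  A -> A X3 | T0 X4 | c
  B -> B T1 | B X5 | b
  C -> A X6 | b
  T0 -> b
  T1 -> c
  T2 -> a
  X3 -> B S
  X4 -> T0 T0
  X5 -> A A
  X6 -> A T2

Fill CYK table bottom-up:
  T[0,0] 'a' = {T2}  orig:{}
  T[1,1] 'c' = {A,S,T1}  orig:{A,S}
  T[2,2] 'b' = {B,C,T0}  orig:{B,C}
  T[3,3] 'b' = {B,C,T0}  orig:{B,C}
  T[4,4] 'b' = {B,C,T0}  orig:{B,C}
  T[5,5] 'a' = {T2}  orig:{}
  T[0,1] 'ac' = ∅
  T[1,2] 'cb' = ∅
  T[2,3] 'bb' = {X4}  orig:{}
  T[3,4] 'bb' = {X4}  orig:{}
  T[4,5] 'ba' = ∅
  T[0,2] 'acb' = ∅
  T[1,3] 'cbb' = ∅
  T[2,4] 'bbb' = {A}
  T[3,5] 'bba' = ∅
  T[0,3] 'acbb' = ∅
  T[1,4] 'cbbb' = {X5}  orig:{}
  T[2,5] 'bbba' = {X6}  orig:{}
  T[0,4] 'acbbb' = ∅
  T[1,5] 'cbbba' = {C}
  T[0,5] 'acbbba' = {S}

S ∈ T[0,5] ⇒ YES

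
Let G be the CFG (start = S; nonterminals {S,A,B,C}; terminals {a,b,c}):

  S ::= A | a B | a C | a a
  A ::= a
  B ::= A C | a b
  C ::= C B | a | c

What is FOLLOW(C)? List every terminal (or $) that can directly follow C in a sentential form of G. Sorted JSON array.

FIRST iteration:
iter 1:
  A via A→a: +{a}
  B via B→A C: +{a}
  C via C→a: +{a}
  C via C→c: +{c}
  S via S→A: +{a}
  FIRST(S)={a}  FIRST(A)={a}  FIRST(B)={a}  FIRST(C)={a,c}
iter 2: done
  FIRST(S)={a}  FIRST(A)={a}  FIRST(B)={a}  FIRST(C)={a,c}

FOLLOW iteration:
FOLLOW(S) := {$}
pass 1:
  B→A C: FOLLOW(A) ⊇ FIRST(C) = {a,c}; new: +{a,c}
  C→C B: FOLLOW(C) ⊇ FIRST(B) = {a}; new: +{a}
  C→C B: FOLLOW(B) ⊇ FOLLOW(C) ⊇ {a}; new: +{a}
  S→A: FOLLOW(A) ⊇ FOLLOW(S) ⊇ {$}; new: +{$}
  S→a B: FOLLOW(B) ⊇ FOLLOW(S) ⊇ {$}; new: +{$}
  S→a C: FOLLOW(C) ⊇ FOLLOW(S) ⊇ {$}; new: +{$}
  FOLLOW(S)={$}  FOLLOW(A)={$,a,c}  FOLLOW(B)={$,a}  FOLLOW(C)={$,a}
pass 2: — fixpoint
  FOLLOW(S)={$}  FOLLOW(A)={$,a,c}  FOLLOW(B)={$,a}  FOLLOW(C)={$,a}

FOLLOW(C) = ["$", "a"]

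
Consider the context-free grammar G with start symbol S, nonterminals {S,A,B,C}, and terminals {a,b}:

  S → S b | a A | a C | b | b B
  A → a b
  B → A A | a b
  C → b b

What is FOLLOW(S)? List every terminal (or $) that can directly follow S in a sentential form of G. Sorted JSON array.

Compute FIRST by fixpoint:
pass 1:
  A via A→a b: +{a}
  B via B→A A: +{a}
  C via C→b b: +{b}
  S via S→a A: +{a}
  S via S→b: +{b}
  FIRST(S)={a,b}  FIRST(A)={a}  FIRST(B)={a}  FIRST(C)={b}
pass 2: done
  FIRST(S)={a,b}  FIRST(A)={a}  FIRST(B)={a}  FIRST(C)={b}

Compute FOLLOW by fixpoint:
seed FOLLOW(S) with $
[1]
  B→A A: FOLLOW(A) ⊇ FIRST(A) = {a}; new: +{a}
  S→S b: FOLLOW(S) ⊇ FIRST(b) = {b}; new: +{b}
  S→a A: FOLLOW(A) ⊇ FOLLOW(S) ⊇ {$,b}; new: +{$,b}
  S→a C: FOLLOW(C) ⊇ FOLLOW(S) ⊇ {$,b}; new: +{$,b}
  S→b B: FOLLOW(B) ⊇ FOLLOW(S) ⊇ {$,b}; new: +{$,b}
  FOLLOW[S]={$,b}  FOLLOW[A]={$,a,b}  FOLLOW[B]={$,b}  FOLLOW[C]={$,b}
[2] done
  FOLLOW[S]={$,b}  FOLLOW[A]={$,a,b}  FOLLOW[B]={$,b}  FOLLOW[C]={$,b}

FOLLOW(S) = ["$", "b"]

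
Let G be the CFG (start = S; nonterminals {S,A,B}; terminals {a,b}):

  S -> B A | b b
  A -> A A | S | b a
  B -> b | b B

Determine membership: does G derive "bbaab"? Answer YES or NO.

CNF form of G:
  S -> B A | T0 T0
  A -> A A | B A | T0 T0 | T0 T1
  B -> T0 B | b
  T0 -> b
  T1 -> a

CYK table (by increasing span):
  T[0,0] 'b' = {B,T0}  orig:{B}
  T[1,1] 'b' = {B,T0}  orig:{B}
  T[2,2] 'a' = {T1}  orig:{}
  T[3,3] 'a' = {T1}  orig:{}
  T[4,4] 'b' = {B,T0}  orig:{B}
  T[0,1] 'bb' = {A,B,S}
  T[1,2] 'ba' = {A}
  T[2,3] 'aa' = ∅
  T[3,4] 'ab' = ∅
  T[0,2] 'bba' = {A,S}
  T[1,3] 'baa' = ∅
  T[2,4] 'aab' = ∅
  T[0,3] 'bbaa' = ∅
  T[1,4] 'baab' = ∅
  T[0,4] 'bbaab' = ∅

S ∉ T[0,4] ⇒ NO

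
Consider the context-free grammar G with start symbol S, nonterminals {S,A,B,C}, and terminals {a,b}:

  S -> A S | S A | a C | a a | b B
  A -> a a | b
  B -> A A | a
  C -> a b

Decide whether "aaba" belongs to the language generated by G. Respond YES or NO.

Convert to CNF:
  S -> A S | S A | T0 C | T0 T0 | T1 B
  A -> T0 T0 | b
  B -> A A | a
  C -> T0 T1
  T0 -> a
  T1 -> b

CYK table (by increasing span):
  cell(0,0) a: {B,T0}  orig:{B}
  cell(1,1) a: {B,T0}  orig:{B}
  cell(2,2) b: {A,T1}  orig:{A}
  cell(3,3) a: {B,T0}  orig:{B}
  cell(0,1) aa: {A,S}
  cell(1,2) ab: {C}
  cell(2,3) ba: {S}
  cell(0,2) aab: {B,S}
  cell(1,3) aba: ∅
  cell(0,3) aaba: {S}

S ∈ T[0,3] ⇒ YES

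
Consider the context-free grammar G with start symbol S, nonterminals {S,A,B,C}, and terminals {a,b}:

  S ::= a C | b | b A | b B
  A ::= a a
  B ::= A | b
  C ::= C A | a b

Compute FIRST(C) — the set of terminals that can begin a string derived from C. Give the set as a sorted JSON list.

FIRST sets, iterate to fixpoint:
round 1:
  A via A→a a: +{a}
  B via B→A: +{a}
  B via B→b: +{b}
  C via C→a b: +{a}
  S via S→a C: +{a}
  S via S→b: +{b}
  FIRST[S]={a,b}  FIRST[A]={a}  FIRST[B]={a,b}  FIRST[C]={a}
round 2: — fixpoint
  FIRST[S]={a,b}  FIRST[A]={a}  FIRST[B]={a,b}  FIRST[C]={a}

FIRST(C) = ["a"]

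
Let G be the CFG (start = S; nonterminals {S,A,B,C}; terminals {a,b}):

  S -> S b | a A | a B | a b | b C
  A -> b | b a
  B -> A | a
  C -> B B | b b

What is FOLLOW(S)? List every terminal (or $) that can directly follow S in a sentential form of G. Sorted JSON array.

FIRST sets, iterate to fixpoint:
iter 1:
  A via A→b: +{b}
  B via B→A: +{b}
  B via B→a: +{a}
  C via C→B B: +{a,b}
  S via S→a A: +{a}
  S via S→b C: +{b}
  S: {a,b}  A: {b}  B: {a,b}  C: {a,b}
iter 2: (no change)
  S: {a,b}  A: {b}  B: {a,b}  C: {a,b}

FOLLOW iteration:
initialize: $ ∈ FOLLOW(S)
iter 1:
  C→B B: FOLLOW(B) ⊇ FIRST(B) = {a,b}; new: +{a,b}
  S→S b: FOLLOW(S) ⊇ FIRST(b) = {b}; new: +{b}
  S→a A: FOLLOW(A) ⊇ FOLLOW(S) ⊇ {$,b}; new: +{$,b}
  S→a B: FOLLOW(B) ⊇ FOLLOW(S) ⊇ {$,b}; new: +{$}
  S→b C: FOLLOW(C) ⊇ FOLLOW(S) ⊇ {$,b}; new: +{$,b}
  FOLLOW[S]={$,b}  FOLLOW[A]={$,b}  FOLLOW[B]={$,a,b}  FOLLOW[C]={$,b}
iter 2:
  B→A: FOLLOW(A) ⊇ FOLLOW(B) ⊇ {$,a,b}; new: +{a}
  FOLLOW[S]={$,b}  FOLLOW[A]={$,a,b}  FOLLOW[B]={$,a,b}  FOLLOW[C]={$,b}
iter 3: (no change)
  FOLLOW[S]={$,b}  FOLLOW[A]={$,a,b}  FOLLOW[B]={$,a,b}  FOLLOW[C]={$,b}

FOLLOW(S) = ["$", "b"]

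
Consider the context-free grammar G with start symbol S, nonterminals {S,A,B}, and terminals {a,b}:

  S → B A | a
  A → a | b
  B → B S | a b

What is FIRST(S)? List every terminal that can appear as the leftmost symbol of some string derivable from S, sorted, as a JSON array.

Compute FIRST by fixpoint:
[1]
  A via A→a: +{a}
  A via A→b: +{b}
  B via B→a b: +{a}
  S via S→B A: +{a}
  S: {a}  A: {a,b}  B: {a}
[2] (no change)
  S: {a}  A: {a,b}  B: {a}

FIRST(S) = ["a"]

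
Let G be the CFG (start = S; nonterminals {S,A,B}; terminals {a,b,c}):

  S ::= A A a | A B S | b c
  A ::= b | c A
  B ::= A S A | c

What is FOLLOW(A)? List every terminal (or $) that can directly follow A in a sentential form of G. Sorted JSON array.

FIRST sets, iterate to fixpoint:
pass 1:
  A via A→b: +{b}
  A via A→c A: +{c}
  B via B→A S A: +{b,c}
  S via S→A A a: +{b,c}
  FIRST[S]={b,c}  FIRST[A]={b,c}  FIRST[B]={b,c}
pass 2: (no change)
  FIRST[S]={b,c}  FIRST[A]={b,c}  FIRST[B]={b,c}

FOLLOW sets:
initialize: $ ∈ FOLLOW(S)
[1]
  B→A S A: FOLLOW(A) ⊇ FIRST(S) = {b,c}; new: +{b,c}
  B→A S A: FOLLOW(S) ⊇ FIRST(A) = {b,c}; new: +{b,c}
  S→A A a: FOLLOW(A) ⊇ FIRST(a) = {a}; new: +{a}
  S→A B S: FOLLOW(B) ⊇ FIRST(S) = {b,c}; new: +{b,c}
  S: {$,b,c}  A: {a,b,c}  B: {b,c}
[2] (stable)
  S: {$,b,c}  A: {a,b,c}  B: {b,c}

FOLLOW(A) = ["a", "b", "c"]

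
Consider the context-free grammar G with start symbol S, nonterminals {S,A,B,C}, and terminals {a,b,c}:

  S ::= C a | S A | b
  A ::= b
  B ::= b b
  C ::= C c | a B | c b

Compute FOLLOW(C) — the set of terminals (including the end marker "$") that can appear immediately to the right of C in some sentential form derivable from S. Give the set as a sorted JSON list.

Compute FIRST by fixpoint:
round 1:
  A via A→b: +{b}
  B via B→b b: +{b}
  C via C→a B: +{a}
  C via C→c b: +{c}
  S via S→C a: +{a,c}
  S via S→b: +{b}
  FIRST[S]={a,b,c}  FIRST[A]={b}  FIRST[B]={b}  FIRST[C]={a,c}
round 2: done
  FIRST[S]={a,b,c}  FIRST[A]={b}  FIRST[B]={b}  FIRST[C]={a,c}

Compute FOLLOW by fixpoint:
seed FOLLOW(S) with $
[1]
  C→C c: FOLLOW(C) ⊇ FIRST(c) = {c}; new: +{c}
  C→a B: FOLLOW(B) ⊇ FOLLOW(C) ⊇ {c}; new: +{c}
  S→C a: FOLLOW(C) ⊇ FIRST(a) = {a}; new: +{a}
  S→S A: FOLLOW(S) ⊇ FIRST(A) = {b}; new: +{b}
  S→S A: FOLLOW(A) ⊇ FOLLOW(S) ⊇ {$,b}; new: +{$,b}
  FOLLOW[S]={$,b}  FOLLOW[A]={$,b}  FOLLOW[B]={c}  FOLLOW[C]={a,c}
[2]
  C→a B: FOLLOW(B) ⊇ FOLLOW(C) ⊇ {a,c}; new: +{a}
  FOLLOW[S]={$,b}  FOLLOW[A]={$,b}  FOLLOW[B]={a,c}  FOLLOW[C]={a,c}
[3] (no change)
  FOLLOW[S]={$,b}  FOLLOW[A]={$,b}  FOLLOW[B]={a,c}  FOLLOW[C]={a,c}

FOLLOW(C) = ["a", "c"]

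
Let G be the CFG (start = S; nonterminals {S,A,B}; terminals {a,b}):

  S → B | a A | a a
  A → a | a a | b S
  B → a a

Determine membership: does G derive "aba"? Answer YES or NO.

CNF form of G:
  S -> T0 A | T0 T0
  A -> T0 T0 | T1 S | a
  B -> T0 T0
  T0 -> a
  T1 -> b

CYK table (by increasing span):
  T[0,0] 'a' = {A,T0}  orig:{A}
  T[1,1] 'b' = {T1}  orig:{}
  T[2,2] 'a' = {A,T0}  orig:{A}
  T[0,1] 'ab' = ∅
  T[1,2] 'ba' = ∅
  T[0,2] 'aba' = ∅

S ∉ T[0,2] ⇒ NO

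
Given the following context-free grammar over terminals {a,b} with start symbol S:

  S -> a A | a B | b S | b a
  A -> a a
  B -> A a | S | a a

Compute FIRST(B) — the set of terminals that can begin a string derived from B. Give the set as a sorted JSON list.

FIRST iteration:
[1]
  A via A→a a: +{a}
  B via B→A a: +{a}
  S via S→a A: +{a}
  S via S→b S: +{b}
  FIRST[S]={a,b}  FIRST[A]={a}  FIRST[B]={a}
[2]
  B via B→S: +{b}
  FIRST[S]={a,b}  FIRST[A]={a}  FIRST[B]={a,b}
[3] (stable)
  FIRST[S]={a,b}  FIRST[A]={a}  FIRST[B]={a,b}

FIRST(B) = ["a", "b"]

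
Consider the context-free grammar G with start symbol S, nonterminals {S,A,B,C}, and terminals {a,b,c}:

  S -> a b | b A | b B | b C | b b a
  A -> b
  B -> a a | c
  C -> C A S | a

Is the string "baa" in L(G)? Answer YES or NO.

CNF form of G:
  S -> T0 T1 | T1 A | T1 B | T1 C | T1 X3
  A -> b
  B -> T0 T0 | c
  C -> C X2 | a
  T0 -> a
  T1 -> b
  X2 -> A S
  X3 -> T1 T0

Fill CYK table bottom-up:
  T[0,0] 'b' = {A,T1}  orig:{A}
  T[1,1] 'a' = {C,T0}  orig:{C}
  T[2,2] 'a' = {C,T0}  orig:{C}
  T[0,1] 'ba' = {S,X3}  orig:{S}
  T[1,2] 'aa' = {B}
  T[0,2] 'baa' = {S}

S ∈ T[0,2] ⇒ YES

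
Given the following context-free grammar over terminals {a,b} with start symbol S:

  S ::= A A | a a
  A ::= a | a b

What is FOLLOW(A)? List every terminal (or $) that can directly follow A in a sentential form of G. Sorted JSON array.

FIRST iteration:
iter 1:
  A via A→a: +{a}
  S via S→A A: +{a}
  FIRST(S)={a}  FIRST(A)={a}
iter 2: (stable)
  FIRST(S)={a}  FIRST(A)={a}

Compute FOLLOW by fixpoint:
FOLLOW(S) := {$}
pass 1:
  S→A A: FOLLOW(A) ⊇ FIRST(A) = {a}; new: +{a}
  S→A A: FOLLOW(A) ⊇ FOLLOW(S) ⊇ {$}; new: +{$}
  FOLLOW[S]={$}  FOLLOW[A]={$,a}
pass 2: — fixpoint
  FOLLOW[S]={$}  FOLLOW[A]={$,a}

FOLLOW(A) = ["$", "a"]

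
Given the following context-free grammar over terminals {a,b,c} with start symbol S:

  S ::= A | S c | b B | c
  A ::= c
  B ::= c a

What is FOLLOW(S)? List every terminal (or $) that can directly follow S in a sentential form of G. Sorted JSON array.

Compute FIRST by fixpoint:
iter 1:
  A via A→c: +{c}
  B via B→c a: +{c}
  S via S→A: +{c}
  S via S→b B: +{b}
  FIRST[S]={b,c}  FIRST[A]={c}  FIRST[B]={c}
iter 2: — fixpoint
  FIRST[S]={b,c}  FIRST[A]={c}  FIRST[B]={c}

Compute FOLLOW by fixpoint:
seed FOLLOW(S) with $
pass 1:
  S→A: FOLLOW(A) ⊇ FOLLOW(S) ⊇ {$}; new: +{$}
  S→S c: FOLLOW(S) ⊇ FIRST(c) = {c}; new: +{c}
  S→b B: FOLLOW(B) ⊇ FOLLOW(S) ⊇ {$,c}; new: +{$,c}
  FOLLOW[S]={$,c}  FOLLOW[A]={$}  FOLLOW[B]={$,c}
pass 2:
  S→A: FOLLOW(A) ⊇ FOLLOW(S) ⊇ {$,c}; new: +{c}
  FOLLOW[S]={$,c}  FOLLOW[A]={$,c}  FOLLOW[B]={$,c}
pass 3: (stable)
  FOLLOW[S]={$,c}  FOLLOW[A]={$,c}  FOLLOW[B]={$,c}

FOLLOW(S) = ["$", "c"]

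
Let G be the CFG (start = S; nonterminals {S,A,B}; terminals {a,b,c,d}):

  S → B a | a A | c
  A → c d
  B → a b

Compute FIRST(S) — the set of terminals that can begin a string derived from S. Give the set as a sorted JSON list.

Compute FIRST by fixpoint:
iter 1:
  A via A→c d: +{c}
  B via B→a b: +{a}
  S via S→B a: +{a}
  S via S→c: +{c}
  S: {a,c}  A: {c}  B: {a}
iter 2: — fixpoint
  S: {a,c}  A: {c}  B: {a}

FIRST(S) = ["a", "c"]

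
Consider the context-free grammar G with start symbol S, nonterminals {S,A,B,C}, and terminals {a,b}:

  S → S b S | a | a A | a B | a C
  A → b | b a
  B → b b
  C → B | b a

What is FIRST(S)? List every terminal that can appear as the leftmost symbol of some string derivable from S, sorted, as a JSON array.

FIRST sets, iterate to fixpoint:
round 1:
  A via A→b: +{b}
  B via B→b b: +{b}
  C via C→B: +{b}
  S via S→a: +{a}
  FIRST[S]={a}  FIRST[A]={b}  FIRST[B]={b}  FIRST[C]={b}
round 2: — fixpoint
  FIRST[S]={a}  FIRST[A]={b}  FIRST[B]={b}  FIRST[C]={b}

FIRST(S) = ["a"]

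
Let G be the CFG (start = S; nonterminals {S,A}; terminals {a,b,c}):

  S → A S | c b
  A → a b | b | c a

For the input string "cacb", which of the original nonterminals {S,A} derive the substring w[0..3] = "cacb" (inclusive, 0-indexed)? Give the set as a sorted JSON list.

Convert to CNF:
  S -> A S | T2 T1
  A -> T0 T1 | T2 T0 | b
  T0 -> a
  T1 -> b
  T2 -> c

CYK fill — only the sub-triangle for w[0..3]:
  T[0,0] 'c' = {T2}  orig:{}
  T[1,1] 'a' = {T0}  orig:{}
  T[2,2] 'c' = {T2}  orig:{}
  T[3,3] 'b' = {A,T1}  orig:{A}
  T[0,1] 'ca' = {A}
  T[1,2] 'ac' = ∅
  T[2,3] 'cb' = {S}
  T[0,2] 'cac' = ∅
  T[1,3] 'acb' = ∅
  T[0,3] 'cacb' = {S}

Original NTs in T[0,3] deriving "cacb": ["S"]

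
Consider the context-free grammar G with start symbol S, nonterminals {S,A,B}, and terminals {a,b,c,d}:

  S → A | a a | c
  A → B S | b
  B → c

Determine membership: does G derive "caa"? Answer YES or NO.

CNF form of G:
  S -> B S | T0 T0 | b | c
  A -> B S | b
  B -> c
  T0 -> a

Fill CYK table bottom-up:
  [0..0]={B,S}  "c"
  [1..1]={T0}  "a"  orig:{}
  [2..2]={T0}  "a"  orig:{}
  [0..1]=∅  "ca"
  [1..2]={S}  "aa"
  [0..2]={A,S}  "caa"

S ∈ T[0,2] ⇒ YES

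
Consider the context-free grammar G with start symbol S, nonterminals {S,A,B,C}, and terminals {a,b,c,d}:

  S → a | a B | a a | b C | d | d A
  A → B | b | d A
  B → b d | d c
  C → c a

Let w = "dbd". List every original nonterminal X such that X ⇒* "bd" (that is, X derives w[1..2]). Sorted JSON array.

Convert to CNF:
  S -> T0 C | T1 A | T3 B | T3 T3 | a | d
  A -> T0 T1 | T1 A | T1 T2 | b
  B -> T0 T1 | T1 T2
  C -> T2 T3
  T0 -> b
  T1 -> d
  T2 -> c
  T3 -> a

Fill CYK table bottom-up — only the sub-triangle for w[1..2]:
  cell(1,1) b: {A,T0}  orig:{A}
  cell(2,2) d: {S,T1}  orig:{S}
  cell(1,2) bd: {A,B}

Original NTs in T[1,2] deriving "bd": ["A", "B"]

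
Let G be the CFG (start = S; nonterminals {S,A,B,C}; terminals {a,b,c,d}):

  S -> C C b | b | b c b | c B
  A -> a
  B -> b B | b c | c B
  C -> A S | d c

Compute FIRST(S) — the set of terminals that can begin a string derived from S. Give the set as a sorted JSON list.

FIRST iteration:
iter 1:
  A via A→a: +{a}
  B via B→b B: +{b}
  B via B→c B: +{c}
  C via C→A S: +{a}
  C via C→d c: +{d}
  S via S→C C b: +{a,d}
  S via S→b: +{b}
  S via S→c B: +{c}
  FIRST(S)={a,b,c,d}  FIRST(A)={a}  FIRST(B)={b,c}  FIRST(C)={a,d}
iter 2: — fixpoint
  FIRST(S)={a,b,c,d}  FIRST(A)={a}  FIRST(B)={b,c}  FIRST(C)={a,d}

FIRST(S) = ["a", "b", "c", "d"]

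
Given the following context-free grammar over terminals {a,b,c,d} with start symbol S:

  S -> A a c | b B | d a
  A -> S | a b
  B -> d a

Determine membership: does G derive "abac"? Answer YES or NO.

CNF form of G:
  S -> A X5 | T2 B | T3 T0
  A -> A X4 | T0 T2 | T2 B | T3 T0
  B -> T3 T0
  T0 -> a
  T1 -> c
  T2 -> b
  T3 -> d
  X4 -> T0 T1
  X5 -> T0 T1

CYK table (by increasing span):
  T[0,0] 'a' = {T0}  orig:{}
  T[1,1] 'b' = {T2}  orig:{}
  T[2,2] 'a' = {T0}  orig:{}
  T[3,3] 'c' = {T1}  orig:{}
  T[0,1] 'ab' = {A}
  T[1,2] 'ba' = ∅
  T[2,3] 'ac' = {X4,X5}  orig:{}
  T[0,2] 'aba' = ∅
  T[1,3] 'bac' = ∅
  T[0,3] 'abac' = {A,S}

S ∈ T[0,3] ⇒ YES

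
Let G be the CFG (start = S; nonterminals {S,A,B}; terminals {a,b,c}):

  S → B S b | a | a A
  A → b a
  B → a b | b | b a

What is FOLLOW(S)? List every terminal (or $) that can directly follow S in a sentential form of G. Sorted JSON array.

Compute FIRST by fixpoint:
pass 1:
  A via A→b a: +{b}
  B via B→a b: +{a}
  B via B→b: +{b}
  S via S→B S b: +{a,b}
  FIRST[S]={a,b}  FIRST[A]={b}  FIRST[B]={a,b}
pass 2: done
  FIRST[S]={a,b}  FIRST[A]={b}  FIRST[B]={a,b}

FOLLOW iteration:
initialize: $ ∈ FOLLOW(S)
pass 1:
  S→B S b: FOLLOW(B) ⊇ FIRST(S) = {a,b}; new: +{a,b}
  S→B S b: FOLLOW(S) ⊇ FIRST(b) = {b}; new: +{b}
  S→a A: FOLLOW(A) ⊇ FOLLOW(S) ⊇ {$,b}; new: +{$,b}
  FOLLOW[S]={$,b}  FOLLOW[A]={$,b}  FOLLOW[B]={a,b}
pass 2: — fixpoint
  FOLLOW[S]={$,b}  FOLLOW[A]={$,b}  FOLLOW[B]={a,b}

FOLLOW(S) = ["$", "b"]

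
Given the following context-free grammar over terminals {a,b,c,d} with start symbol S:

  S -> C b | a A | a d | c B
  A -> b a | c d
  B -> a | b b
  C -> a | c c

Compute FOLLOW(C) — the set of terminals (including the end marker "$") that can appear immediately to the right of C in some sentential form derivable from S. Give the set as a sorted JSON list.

Compute FIRST by fixpoint:
[1]
  A via A→b a: +{b}
  A via A→c d: +{c}
  B via B→a: +{a}
  B via B→b b: +{b}
  C via C→a: +{a}
  C via C→c c: +{c}
  S via S→C b: +{a,c}
  FIRST(S)={a,c}  FIRST(A)={b,c}  FIRST(B)={a,b}  FIRST(C)={a,c}
[2] — fixpoint
  FIRST(S)={a,c}  FIRST(A)={b,c}  FIRST(B)={a,b}  FIRST(C)={a,c}

FOLLOW iteration:
seed FOLLOW(S) with $
[1]
  S→C b: FOLLOW(C) ⊇ FIRST(b) = {b}; new: +{b}
  S→a A: FOLLOW(A) ⊇ FOLLOW(S) ⊇ {$}; new: +{$}
  S→c B: FOLLOW(B) ⊇ FOLLOW(S) ⊇ {$}; new: +{$}
  FOLLOW[S]={$}  FOLLOW[A]={$}  FOLLOW[B]={$}  FOLLOW[C]={b}
[2] done
  FOLLOW[S]={$}  FOLLOW[A]={$}  FOLLOW[B]={$}  FOLLOW[C]={b}

FOLLOW(C) = ["b"]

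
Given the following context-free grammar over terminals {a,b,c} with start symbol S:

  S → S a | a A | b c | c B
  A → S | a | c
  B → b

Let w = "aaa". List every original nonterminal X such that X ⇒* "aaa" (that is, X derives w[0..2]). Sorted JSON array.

Convert to CNF:
  S -> S T0 | T0 A | T1 T2 | T2 B
  A -> S T0 | T0 A | T1 T2 | T2 B | a | c
  B -> b
  T0 -> a
  T1 -> b
  T2 -> c

CYK table (by increasing span) (cells [i..j] with 0 ≤ i ≤ j ≤ 2 only):
  [0..0]={A,T0}  "a"  orig:{A}
  [1..1]={A,T0}  "a"  orig:{A}
  [2..2]={A,T0}  "a"  orig:{A}
  [0..1]={A,S}  "aa"
  [1..2]={A,S}  "aa"
  [0..2]={A,S}  "aaa"

Original NTs in T[0,2] deriving "aaa": ["A", "S"]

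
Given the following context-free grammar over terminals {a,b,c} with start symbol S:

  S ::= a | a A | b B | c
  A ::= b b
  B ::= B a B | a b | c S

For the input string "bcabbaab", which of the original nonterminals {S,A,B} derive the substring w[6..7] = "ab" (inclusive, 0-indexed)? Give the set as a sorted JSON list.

CNF form of G:
  S -> T0 B | T1 A | a | c
  A -> T0 T0
  B -> B X3 | T1 T0 | T2 S
  T0 -> b
  T1 -> a
  T2 -> c
  X3 -> T1 B

CYK table (by increasing span), restricted to cells inside w[6..7]:
  T[6,6] 'a' = {S,T1}  orig:{S}
  T[7,7] 'b' = {T0}  orig:{}
  T[6,7] 'ab' = {B}

Original NTs in T[6,7] deriving "ab": ["B"]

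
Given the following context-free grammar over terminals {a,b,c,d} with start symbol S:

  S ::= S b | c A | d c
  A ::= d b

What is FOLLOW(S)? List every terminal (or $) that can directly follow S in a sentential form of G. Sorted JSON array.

Compute FIRST by fixpoint:
[1]
  A via A→d b: +{d}
  S via S→c A: +{c}
  S via S→d c: +{d}
  S: {c,d}  A: {d}
[2] (stable)
  S: {c,d}  A: {d}

FOLLOW iteration:
FOLLOW(S) := {$}
iter 1:
  S→S b: FOLLOW(S) ⊇ FIRST(b) = {b}; new: +{b}
  S→c A: FOLLOW(A) ⊇ FOLLOW(S) ⊇ {$,b}; new: +{$,b}
  FOLLOW(S)={$,b}  FOLLOW(A)={$,b}
iter 2: done
  FOLLOW(S)={$,b}  FOLLOW(A)={$,b}

FOLLOW(S) = ["$", "b"]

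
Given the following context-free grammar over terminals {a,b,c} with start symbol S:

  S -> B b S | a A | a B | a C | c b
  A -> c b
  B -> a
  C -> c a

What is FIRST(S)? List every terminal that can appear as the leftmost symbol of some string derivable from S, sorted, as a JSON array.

FIRST iteration:
pass 1:
  A via A→c b: +{c}
  B via B→a: +{a}
  C via C→c a: +{c}
  S via S→B b S: +{a}
  S via S→c b: +{c}
  FIRST[S]={a,c}  FIRST[A]={c}  FIRST[B]={a}  FIRST[C]={c}
pass 2: done
  FIRST[S]={a,c}  FIRST[A]={c}  FIRST[B]={a}  FIRST[C]={c}

FIRST(S) = ["a", "c"]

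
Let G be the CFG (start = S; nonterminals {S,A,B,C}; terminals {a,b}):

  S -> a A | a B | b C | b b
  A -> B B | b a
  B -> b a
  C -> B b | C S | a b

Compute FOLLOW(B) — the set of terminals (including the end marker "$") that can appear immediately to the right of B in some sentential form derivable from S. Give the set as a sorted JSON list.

Compute FIRST by fixpoint:
round 1:
  A via A→b a: +{b}
  B via B→b a: +{b}
  C via C→B b: +{b}
  C via C→a b: +{a}
  S via S→a A: +{a}
  S via S→b C: +{b}
  S: {a,b}  A: {b}  B: {b}  C: {a,b}
round 2: — fixpoint
  S: {a,b}  A: {b}  B: {b}  C: {a,b}

FOLLOW sets:
initialize: $ ∈ FOLLOW(S)
round 1:
  A→B B: FOLLOW(B) ⊇ FIRST(B) = {b}; new: +{b}
  C→C S: FOLLOW(C) ⊇ FIRST(S) = {a,b}; new: +{a,b}
  C→C S: FOLLOW(S) ⊇ FOLLOW(C) ⊇ {a,b}; new: +{a,b}
  S→a A: FOLLOW(A) ⊇ FOLLOW(S) ⊇ {$,a,b}; new: +{$,a,b}
  S→a B: FOLLOW(B) ⊇ FOLLOW(S) ⊇ {$,a,b}; new: +{$,a}
  S→b C: FOLLOW(C) ⊇ FOLLOW(S) ⊇ {$,a,b}; new: +{$}
  FOLLOW(S)={$,a,b}  FOLLOW(A)={$,a,b}  FOLLOW(B)={$,a,b}  FOLLOW(C)={$,a,b}
round 2: (stable)
  FOLLOW(S)={$,a,b}  FOLLOW(A)={$,a,b}  FOLLOW(B)={$,a,b}  FOLLOW(C)={$,a,b}

FOLLOW(B) = ["$", "a", "b"]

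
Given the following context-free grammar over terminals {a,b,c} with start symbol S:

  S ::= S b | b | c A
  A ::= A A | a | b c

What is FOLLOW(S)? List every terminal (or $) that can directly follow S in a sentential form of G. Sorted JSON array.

FIRST iteration:
pass 1:
  A via A→a: +{a}
  A via A→b c: +{b}
  S via S→b: +{b}
  S via S→c A: +{c}
  FIRST(S)={b,c}  FIRST(A)={a,b}
pass 2: — fixpoint
  FIRST(S)={b,c}  FIRST(A)={a,b}

FOLLOW iteration:
FOLLOW(S) := {$}
round 1:
  A→A A: FOLLOW(A) ⊇ FIRST(A) = {a,b}; new: +{a,b}
  S→S b: FOLLOW(S) ⊇ FIRST(b) = {b}; new: +{b}
  S→c A: FOLLOW(A) ⊇ FOLLOW(S) ⊇ {$,b}; new: +{$}
  FOLLOW(S)={$,b}  FOLLOW(A)={$,a,b}
round 2: (stable)
  FOLLOW(S)={$,b}  FOLLOW(A)={$,a,b}

FOLLOW(S) = ["$", "b"]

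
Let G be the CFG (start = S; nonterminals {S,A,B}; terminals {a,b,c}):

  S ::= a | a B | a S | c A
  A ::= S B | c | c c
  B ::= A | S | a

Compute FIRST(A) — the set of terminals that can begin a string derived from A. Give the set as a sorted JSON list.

FIRST sets, iterate to fixpoint:
round 1:
  A via A→c: +{c}
  B via B→A: +{c}
  B via B→a: +{a}
  S via S→a: +{a}
  S via S→c A: +{c}
  FIRST(S)={a,c}  FIRST(A)={c}  FIRST(B)={a,c}
round 2:
  A via A→S B: +{a}
  FIRST(S)={a,c}  FIRST(A)={a,c}  FIRST(B)={a,c}
round 3: done
  FIRST(S)={a,c}  FIRST(A)={a,c}  FIRST(B)={a,c}

FIRST(A) = ["a", "c"]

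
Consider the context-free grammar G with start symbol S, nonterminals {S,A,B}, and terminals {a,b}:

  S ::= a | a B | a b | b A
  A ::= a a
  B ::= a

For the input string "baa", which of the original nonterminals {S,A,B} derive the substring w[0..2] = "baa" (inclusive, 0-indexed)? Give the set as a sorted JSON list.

Convert to CNF:
  S -> T0 B | T0 T1 | T1 A | a
  A -> T0 T0
  B -> a
  T0 -> a
  T1 -> b

Fill CYK table bottom-up — only the sub-triangle for w[0..2]:
  T[0,0] 'b' = {T1}  orig:{}
  T[1,1] 'a' = {B,S,T0}  orig:{B,S}
  T[2,2] 'a' = {B,S,T0}  orig:{B,S}
  T[0,1] 'ba' = ∅
  T[1,2] 'aa' = {A,S}
  T[0,2] 'baa' = {S}

Original NTs in T[0,2] deriving "baa": ["S"]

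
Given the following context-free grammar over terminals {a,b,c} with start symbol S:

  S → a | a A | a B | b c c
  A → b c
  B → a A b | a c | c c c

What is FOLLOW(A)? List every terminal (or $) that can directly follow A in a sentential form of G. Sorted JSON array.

Compute FIRST by fixpoint:
[1]
  A via A→b c: +{b}
  B via B→a A b: +{a}
  B via B→c c c: +{c}
  S via S→a: +{a}
  S via S→b c c: +{b}
  S: {a,b}  A: {b}  B: {a,c}
[2] (no change)
  S: {a,b}  A: {b}  B: {a,c}

Compute FOLLOW by fixpoint:
FOLLOW(S) := {$}
iter 1:
  B→a A b: FOLLOW(A) ⊇ FIRST(b) = {b}; new: +{b}
  S→a A: FOLLOW(A) ⊇ FOLLOW(S) ⊇ {$}; new: +{$}
  S→a B: FOLLOW(B) ⊇ FOLLOW(S) ⊇ {$}; new: +{$}
  FOLLOW[S]={$}  FOLLOW[A]={$,b}  FOLLOW[B]={$}
iter 2: done
  FOLLOW[S]={$}  FOLLOW[A]={$,b}  FOLLOW[B]={$}

FOLLOW(A) = ["$", "b"]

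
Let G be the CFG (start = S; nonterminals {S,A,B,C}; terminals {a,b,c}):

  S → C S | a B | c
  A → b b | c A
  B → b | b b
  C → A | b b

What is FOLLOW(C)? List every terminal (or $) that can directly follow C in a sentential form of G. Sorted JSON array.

FIRST iteration:
pass 1:
  A via A→b b: +{b}
  A via A→c A: +{c}
  B via B→b: +{b}
  C via C→A: +{b,c}
  S via S→C S: +{b,c}
  S via S→a B: +{a}
  FIRST(S)={a,b,c}  FIRST(A)={b,c}  FIRST(B)={b}  FIRST(C)={b,c}
pass 2: done
  FIRST(S)={a,b,c}  FIRST(A)={b,c}  FIRST(B)={b}  FIRST(C)={b,c}

Compute FOLLOW by fixpoint:
seed FOLLOW(S) with $
[1]
  S→C S: FOLLOW(C) ⊇ FIRST(S) = {a,b,c}; new: +{a,b,c}
  S→a B: FOLLOW(B) ⊇ FOLLOW(S) ⊇ {$}; new: +{$}
  FOLLOW(S)={$}  FOLLOW(A)={}  FOLLOW(B)={$}  FOLLOW(C)={a,b,c}
[2]
  C→A: FOLLOW(A) ⊇ FOLLOW(C) ⊇ {a,b,c}; new: +{a,b,c}
  FOLLOW(S)={$}  FOLLOW(A)={a,b,c}  FOLLOW(B)={$}  FOLLOW(C)={a,b,c}
[3] (no change)
  FOLLOW(S)={$}  FOLLOW(A)={a,b,c}  FOLLOW(B)={$}  FOLLOW(C)={a,b,c}

FOLLOW(C) = ["a", "b", "c"]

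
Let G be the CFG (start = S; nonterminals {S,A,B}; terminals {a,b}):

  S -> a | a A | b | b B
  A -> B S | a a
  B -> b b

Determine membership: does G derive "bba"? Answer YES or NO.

Convert to CNF:
  S -> T0 A | T1 B | a | b
  A -> B S | T0 T0
  B -> T1 T1
  T0 -> a
  T1 -> b

CYK fill:
  T[0,0] 'b' = {S,T1}  orig:{S}
  T[1,1] 'b' = {S,T1}  orig:{S}
  T[2,2] 'a' = {S,T0}  orig:{S}
  T[0,1] 'bb' = {B}
  T[1,2] 'ba' = ∅
  T[0,2] 'bba' = {A}

S ∉ T[0,2] ⇒ NO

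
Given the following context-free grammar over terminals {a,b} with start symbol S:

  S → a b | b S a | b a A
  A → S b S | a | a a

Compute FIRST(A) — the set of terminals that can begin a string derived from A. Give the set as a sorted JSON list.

Compute FIRST by fixpoint:
pass 1:
  A via A→a: +{a}
  S via S→a b: +{a}
  S via S→b S a: +{b}
  FIRST(S)={a,b}  FIRST(A)={a}
pass 2:
  A via A→S b S: +{b}
  FIRST(S)={a,b}  FIRST(A)={a,b}
pass 3: done
  FIRST(S)={a,b}  FIRST(A)={a,b}

FIRST(A) = ["a", "b"]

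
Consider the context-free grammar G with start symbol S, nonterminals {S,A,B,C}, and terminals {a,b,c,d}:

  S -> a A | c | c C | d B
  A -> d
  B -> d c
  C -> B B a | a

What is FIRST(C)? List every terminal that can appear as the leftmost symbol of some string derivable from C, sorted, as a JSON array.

Compute FIRST by fixpoint:
[1]
  A via A→d: +{d}
  B via B→d c: +{d}
  C via C→B B a: +{d}
  C via C→a: +{a}
  S via S→a A: +{a}
  S via S→c: +{c}
  S via S→d B: +{d}
  FIRST(S)={a,c,d}  FIRST(A)={d}  FIRST(B)={d}  FIRST(C)={a,d}
[2] — fixpoint
  FIRST(S)={a,c,d}  FIRST(A)={d}  FIRST(B)={d}  FIRST(C)={a,d}

FIRST(C) = ["a", "d"]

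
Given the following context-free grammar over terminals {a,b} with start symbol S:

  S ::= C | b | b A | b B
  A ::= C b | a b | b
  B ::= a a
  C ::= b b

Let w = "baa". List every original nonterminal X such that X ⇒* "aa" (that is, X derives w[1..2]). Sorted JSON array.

Convert to CNF:
  S -> T0 A | T0 B | T0 T0 | b
  A -> C T0 | T1 T0 | b
  B -> T1 T1
  C -> T0 T0
  T0 -> b
  T1 -> a

CYK fill — only the sub-triangle for w[1..2]:
  T[1,1] 'a' = {T1}  orig:{}
  T[2,2] 'a' = {T1}  orig:{}
  T[1,2] 'aa' = {B}

Original NTs in T[1,2] deriving "aa": ["B"]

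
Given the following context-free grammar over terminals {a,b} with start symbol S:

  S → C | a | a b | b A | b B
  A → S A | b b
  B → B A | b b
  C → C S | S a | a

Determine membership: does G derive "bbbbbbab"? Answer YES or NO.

Convert to CNF:
  S -> C S | S T1 | T0 A | T0 B | T1 T0 | a
  A -> S A | T0 T0
  B -> B A | T0 T0
  C -> C S | S T1 | a
  T0 -> b
  T1 -> a

Fill CYK table bottom-up:
  T[0,0] 'b' = {T0}  orig:{}
  T[1,1] 'b' = {T0}  orig:{}
  T[2,2] 'b' = {T0}  orig:{}
  T[3,3] 'b' = {T0}  orig:{}
  T[4,4] 'b' = {T0}  orig:{}
  T[5,5] 'b' = {T0}  orig:{}
  T[6,6] 'a' = {C,S,T1}  orig:{C,S}
  T[7,7] 'b' = {T0}  orig:{}
  T[0,1] 'bb' = {A,B}
  T[1,2] 'bb' = {A,B}
  T[2,3] 'bb' = {A,B}
  T[3,4] 'bb' = {A,B}
  T[4,5] 'bb' = {A,B}
  T[5,6] 'ba' = ∅
  T[6,7] 'ab' = {S}
  T[0,2] 'bbb' = {S}
  T[1,3] 'bbb' = {S}
  T[2,4] 'bbb' = {S}
  T[3,5] 'bbb' = {S}
  T[4,6] 'bba' = ∅
  T[5,7] 'bab' = ∅
  T[0,3] 'bbbb' = {B}
  T[1,4] 'bbbb' = {B}
  T[2,5] 'bbbb' = {B}
  T[3,6] 'bbba' = {C,S}
  T[4,7] 'bbab' = ∅
  T[0,4] 'bbbbb' = {A,S}
  T[1,5] 'bbbbb' = {A,S}
  T[2,6] 'bbbba' = ∅
  T[3,7] 'bbbab' = ∅
  T[0,5] 'bbbbbb' = {B,S}
  T[1,6] 'bbbbba' = {C,S}
  T[2,7] 'bbbbab' = ∅
  T[0,6] 'bbbbbba' = {C,S}
  T[1,7] 'bbbbbab' = ∅
  T[0,7] 'bbbbbbab' = ∅

S ∉ T[0,7] ⇒ NO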